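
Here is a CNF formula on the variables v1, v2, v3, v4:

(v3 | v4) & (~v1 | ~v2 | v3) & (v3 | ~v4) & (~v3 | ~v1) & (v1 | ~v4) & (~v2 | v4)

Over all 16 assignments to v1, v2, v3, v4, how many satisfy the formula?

Satisfying assignments:
  v1=0 v2=0 v3=1 v4=0
Count: 1.

1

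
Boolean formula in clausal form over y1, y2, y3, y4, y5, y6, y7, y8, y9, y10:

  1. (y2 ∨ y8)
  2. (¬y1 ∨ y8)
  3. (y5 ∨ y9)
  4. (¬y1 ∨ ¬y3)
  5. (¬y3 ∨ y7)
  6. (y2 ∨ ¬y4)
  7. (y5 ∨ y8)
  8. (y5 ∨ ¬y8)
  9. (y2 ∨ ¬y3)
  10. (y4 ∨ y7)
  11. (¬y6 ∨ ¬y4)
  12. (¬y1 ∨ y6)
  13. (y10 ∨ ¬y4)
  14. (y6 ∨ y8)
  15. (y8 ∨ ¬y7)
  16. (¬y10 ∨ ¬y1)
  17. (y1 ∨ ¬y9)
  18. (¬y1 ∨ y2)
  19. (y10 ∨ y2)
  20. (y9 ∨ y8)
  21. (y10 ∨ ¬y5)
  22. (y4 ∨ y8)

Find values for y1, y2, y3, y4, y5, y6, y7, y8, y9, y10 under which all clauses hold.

y1=F, y2=T, y3=F, y4=F, y5=T, y6=F, y7=T, y8=T, y9=F, y10=T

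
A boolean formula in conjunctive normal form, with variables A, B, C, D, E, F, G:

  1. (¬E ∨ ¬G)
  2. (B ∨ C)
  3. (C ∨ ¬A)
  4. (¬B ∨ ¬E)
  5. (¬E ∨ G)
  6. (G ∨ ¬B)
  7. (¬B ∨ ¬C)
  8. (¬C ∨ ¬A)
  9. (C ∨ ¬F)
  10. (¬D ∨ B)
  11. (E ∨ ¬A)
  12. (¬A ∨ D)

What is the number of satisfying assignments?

6

The models are:
  A=0 B=0 C=1 D=0 E=0 F=0 G=0
  A=0 B=0 C=1 D=0 E=0 F=0 G=1
  A=0 B=0 C=1 D=0 E=0 F=1 G=0
  A=0 B=0 C=1 D=0 E=0 F=1 G=1
  A=0 B=1 C=0 D=0 E=0 F=0 G=1
  A=0 B=1 C=0 D=1 E=0 F=0 G=1
Count: 6.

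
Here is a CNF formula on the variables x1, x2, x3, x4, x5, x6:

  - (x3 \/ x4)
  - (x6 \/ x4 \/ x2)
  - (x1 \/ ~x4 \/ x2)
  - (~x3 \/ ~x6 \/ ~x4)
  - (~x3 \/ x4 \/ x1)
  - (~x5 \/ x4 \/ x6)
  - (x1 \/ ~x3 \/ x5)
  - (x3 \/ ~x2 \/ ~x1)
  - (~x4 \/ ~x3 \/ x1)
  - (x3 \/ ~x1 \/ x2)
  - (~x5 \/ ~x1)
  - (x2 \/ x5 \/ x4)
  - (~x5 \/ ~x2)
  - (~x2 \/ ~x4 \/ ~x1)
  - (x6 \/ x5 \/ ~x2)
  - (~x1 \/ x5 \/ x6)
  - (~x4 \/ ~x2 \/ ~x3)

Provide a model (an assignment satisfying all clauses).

x1 = 0, x2 = 1, x3 = 0, x4 = 1, x5 = 0, x6 = 1

Set x1 = False and propagate.
For the remaining variables, x2 = True, x3 = False, x4 = True, x5 = False, x6 = True works.
Every clause has at least one true literal under this assignment.
Check each clause:
  1. (x4 \/ x3) — x4 is true.
  2. (x4 \/ x2 \/ x6) — x2 is true.
  3. (x2 \/ x1 \/ ~x4) — x2 is true.
  4. (~x4 \/ ~x6 \/ ~x3) — ~x3 is true.
  5. (~x3 \/ x1 \/ x4) — x4 is true.
  6. (~x5 \/ x4 \/ x6) — ~x5 is true.
  7. (x1 \/ ~x3 \/ x5) — ~x3 is true.
  8. (x3 \/ ~x1 \/ ~x2) — ~x1 is true.
  9. (~x4 \/ x1 \/ ~x3) — ~x3 is true.
  10. (x3 \/ ~x1 \/ x2) — x2 is true.
  11. (~x1 \/ ~x5) — ~x5 is true.
  12. (x5 \/ x2 \/ x4) — x2 is true.
  13. (~x5 \/ ~x2) — ~x5 is true.
  14. (~x2 \/ ~x4 \/ ~x1) — ~x1 is true.
  15. (~x2 \/ x5 \/ x6) — x6 is true.
  16. (x6 \/ ~x1 \/ x5) — ~x1 is true.
  17. (~x4 \/ ~x2 \/ ~x3) — ~x3 is true.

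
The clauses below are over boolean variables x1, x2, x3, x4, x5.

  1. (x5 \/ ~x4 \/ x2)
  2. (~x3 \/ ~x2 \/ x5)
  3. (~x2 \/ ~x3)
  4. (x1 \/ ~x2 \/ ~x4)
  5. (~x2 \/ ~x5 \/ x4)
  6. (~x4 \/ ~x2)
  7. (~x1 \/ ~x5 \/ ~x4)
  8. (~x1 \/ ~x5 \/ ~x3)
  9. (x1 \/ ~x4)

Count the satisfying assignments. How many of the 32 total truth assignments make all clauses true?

Split on x2, then x4.
  x2=T, x4=T: a clause becomes empty — 0.
  x2=T, x4=F: remaining (x1,x3,x5) ∈ {(F,F,F); (T,F,F)} — 2.
  x2=F, x4=T: a clause becomes empty — 0.
  x2=F, x4=F: 7 of the 8 assignments to (x1,x3,x5) work.
Total: 0 + 2 + 0 + 7 = 9.

9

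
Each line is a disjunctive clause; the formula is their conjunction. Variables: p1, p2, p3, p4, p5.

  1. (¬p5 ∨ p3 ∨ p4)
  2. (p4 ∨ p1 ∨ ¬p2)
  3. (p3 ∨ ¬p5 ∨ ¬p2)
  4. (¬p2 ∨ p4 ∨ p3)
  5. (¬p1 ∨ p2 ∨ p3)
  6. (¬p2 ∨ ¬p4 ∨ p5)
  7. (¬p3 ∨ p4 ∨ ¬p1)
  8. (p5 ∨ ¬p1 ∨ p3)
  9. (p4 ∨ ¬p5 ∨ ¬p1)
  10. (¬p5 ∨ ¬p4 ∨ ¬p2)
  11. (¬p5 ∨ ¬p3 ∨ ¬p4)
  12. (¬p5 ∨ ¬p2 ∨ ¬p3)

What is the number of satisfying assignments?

The models are:
  p1=0 p2=0 p3=0 p4=0 p5=0
  p1=0 p2=0 p3=0 p4=1 p5=0
  p1=0 p2=0 p3=0 p4=1 p5=1
  p1=0 p2=0 p3=1 p4=0 p5=0
  p1=0 p2=0 p3=1 p4=0 p5=1
  p1=0 p2=0 p3=1 p4=1 p5=0
  p1=1 p2=0 p3=1 p4=1 p5=0
Count: 7.

7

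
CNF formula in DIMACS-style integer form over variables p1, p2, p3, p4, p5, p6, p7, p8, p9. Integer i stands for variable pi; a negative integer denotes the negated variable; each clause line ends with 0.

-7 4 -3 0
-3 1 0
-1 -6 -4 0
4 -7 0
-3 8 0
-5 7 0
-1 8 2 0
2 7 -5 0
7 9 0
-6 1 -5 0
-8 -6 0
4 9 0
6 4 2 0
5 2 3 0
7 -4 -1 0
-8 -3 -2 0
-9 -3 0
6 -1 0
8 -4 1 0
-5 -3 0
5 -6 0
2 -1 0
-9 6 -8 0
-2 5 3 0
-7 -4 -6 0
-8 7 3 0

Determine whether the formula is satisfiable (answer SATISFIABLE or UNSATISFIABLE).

SATISFIABLE

Branch on p1: take p1 = False.
  then p3 is forced to False.
Try p2 = True.
  then p5 is forced to True.
  then p7 is forced to True.
  then p4 is forced to True.
  then p6 is forced to False.
  then p8 is forced to True.
  then p9 is forced to False.
Every clause has at least one true literal under this assignment.
So p1 = F  p2 = T  p3 = F  p4 = T  p5 = T  p6 = F  p7 = T  p8 = T  p9 = F is a satisfying assignment.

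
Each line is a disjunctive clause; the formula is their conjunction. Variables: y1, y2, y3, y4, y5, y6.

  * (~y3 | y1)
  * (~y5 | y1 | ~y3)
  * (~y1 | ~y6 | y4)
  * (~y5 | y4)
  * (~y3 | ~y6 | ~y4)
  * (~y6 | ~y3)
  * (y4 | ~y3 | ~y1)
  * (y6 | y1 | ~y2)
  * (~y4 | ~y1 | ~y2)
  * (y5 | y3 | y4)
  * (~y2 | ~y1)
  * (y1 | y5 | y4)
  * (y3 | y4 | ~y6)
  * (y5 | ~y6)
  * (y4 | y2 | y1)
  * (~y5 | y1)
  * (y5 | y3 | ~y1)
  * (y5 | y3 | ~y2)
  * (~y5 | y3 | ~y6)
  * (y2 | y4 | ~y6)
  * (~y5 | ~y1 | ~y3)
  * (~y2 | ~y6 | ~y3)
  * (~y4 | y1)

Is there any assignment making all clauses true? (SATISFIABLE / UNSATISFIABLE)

Branch on y1: take y1 = True.
  then y2 is forced to False.
The remaining clauses are satisfied by y3 = False, y4 = True, y5 = True, y6 = False.
So y1 = T, y2 = F, y3 = F, y4 = T, y5 = T, y6 = F is a satisfying assignment.

SATISFIABLE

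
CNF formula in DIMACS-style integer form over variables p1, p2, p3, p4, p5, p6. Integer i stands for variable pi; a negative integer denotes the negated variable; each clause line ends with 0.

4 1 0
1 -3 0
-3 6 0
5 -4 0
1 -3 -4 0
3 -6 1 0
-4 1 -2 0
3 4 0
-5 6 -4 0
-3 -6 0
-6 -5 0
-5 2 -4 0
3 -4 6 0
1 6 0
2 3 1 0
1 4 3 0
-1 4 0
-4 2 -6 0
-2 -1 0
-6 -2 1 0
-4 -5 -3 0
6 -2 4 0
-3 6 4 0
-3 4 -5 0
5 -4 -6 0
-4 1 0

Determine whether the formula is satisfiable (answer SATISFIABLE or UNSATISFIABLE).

UNSATISFIABLE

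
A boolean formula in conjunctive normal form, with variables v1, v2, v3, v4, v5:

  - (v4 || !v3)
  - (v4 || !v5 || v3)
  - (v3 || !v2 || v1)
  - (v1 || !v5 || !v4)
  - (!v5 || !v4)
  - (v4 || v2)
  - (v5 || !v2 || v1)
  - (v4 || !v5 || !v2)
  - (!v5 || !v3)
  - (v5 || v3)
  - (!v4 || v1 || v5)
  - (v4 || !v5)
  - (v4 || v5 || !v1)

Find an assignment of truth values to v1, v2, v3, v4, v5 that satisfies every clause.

v1 = True, v2 = True, v3 = True, v4 = True, v5 = False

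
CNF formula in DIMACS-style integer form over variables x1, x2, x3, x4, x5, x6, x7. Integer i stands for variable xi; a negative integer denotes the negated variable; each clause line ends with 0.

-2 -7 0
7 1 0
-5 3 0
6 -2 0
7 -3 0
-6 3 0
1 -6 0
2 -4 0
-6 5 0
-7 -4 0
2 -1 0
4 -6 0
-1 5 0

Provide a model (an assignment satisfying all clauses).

x1=False, x2=False, x3=True, x4=False, x5=True, x6=False, x7=True

Check each clause:
  1. (~x7 | ~x2) — ~x2 is true.
  2. (x1 | x7) — x7 is true.
  3. (x3 | ~x5) — x3 is true.
  4. (~x2 | x6) — ~x2 is true.
  5. (x7 | ~x3) — x7 is true.
  6. (~x6 | x3) — ~x6 is true.
  7. (x1 | ~x6) — ~x6 is true.
  8. (x2 | ~x4) — ~x4 is true.
  9. (~x6 | x5) — ~x6 is true.
  10. (~x4 | ~x7) — ~x4 is true.
  11. (x2 | ~x1) — ~x1 is true.
  12. (~x6 | x4) — ~x6 is true.
  13. (x5 | ~x1) — x5 is true.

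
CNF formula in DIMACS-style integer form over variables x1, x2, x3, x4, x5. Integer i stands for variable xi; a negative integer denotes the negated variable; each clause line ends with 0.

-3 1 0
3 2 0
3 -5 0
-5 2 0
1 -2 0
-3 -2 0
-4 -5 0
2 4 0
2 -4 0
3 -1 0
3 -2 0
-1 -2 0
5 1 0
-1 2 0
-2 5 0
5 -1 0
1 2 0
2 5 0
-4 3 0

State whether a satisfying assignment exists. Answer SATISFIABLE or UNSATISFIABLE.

UNSATISFIABLE

x2 = True:
  propagation gives x1=True; an empty clause results — contradiction.
x2 = False:
  propagation gives x3=True, x1=True; an empty clause results — contradiction.
Every branch closes, so no satisfying assignment exists.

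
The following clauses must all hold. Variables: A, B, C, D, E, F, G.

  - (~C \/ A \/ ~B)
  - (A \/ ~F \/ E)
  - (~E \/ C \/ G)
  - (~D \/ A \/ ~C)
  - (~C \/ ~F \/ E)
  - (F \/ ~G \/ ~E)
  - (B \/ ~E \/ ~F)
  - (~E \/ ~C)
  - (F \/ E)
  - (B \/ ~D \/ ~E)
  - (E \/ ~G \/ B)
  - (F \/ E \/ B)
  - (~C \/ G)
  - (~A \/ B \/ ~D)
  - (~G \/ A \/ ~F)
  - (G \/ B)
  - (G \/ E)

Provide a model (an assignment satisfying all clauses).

A=True, B=True, C=False, D=True, E=True, F=True, G=True

Check each clause:
  1. (~B \/ ~C \/ A) — A is true.
  2. (~F \/ E \/ A) — A is true.
  3. (G \/ ~E \/ C) — G is true.
  4. (A \/ ~C \/ ~D) — A is true.
  5. (E \/ ~C \/ ~F) — ~C is true.
  6. (F \/ ~G \/ ~E) — F is true.
  7. (~E \/ B \/ ~F) — B is true.
  8. (~C \/ ~E) — ~C is true.
  9. (F \/ E) — E is true.
  10. (~D \/ ~E \/ B) — B is true.
  11. (~G \/ E \/ B) — B is true.
  12. (B \/ E \/ F) — B is true.
  13. (~C \/ G) — ~C is true.
  14. (B \/ ~D \/ ~A) — B is true.
  15. (~F \/ A \/ ~G) — A is true.
  16. (B \/ G) — B is true.
  17. (E \/ G) — E is true.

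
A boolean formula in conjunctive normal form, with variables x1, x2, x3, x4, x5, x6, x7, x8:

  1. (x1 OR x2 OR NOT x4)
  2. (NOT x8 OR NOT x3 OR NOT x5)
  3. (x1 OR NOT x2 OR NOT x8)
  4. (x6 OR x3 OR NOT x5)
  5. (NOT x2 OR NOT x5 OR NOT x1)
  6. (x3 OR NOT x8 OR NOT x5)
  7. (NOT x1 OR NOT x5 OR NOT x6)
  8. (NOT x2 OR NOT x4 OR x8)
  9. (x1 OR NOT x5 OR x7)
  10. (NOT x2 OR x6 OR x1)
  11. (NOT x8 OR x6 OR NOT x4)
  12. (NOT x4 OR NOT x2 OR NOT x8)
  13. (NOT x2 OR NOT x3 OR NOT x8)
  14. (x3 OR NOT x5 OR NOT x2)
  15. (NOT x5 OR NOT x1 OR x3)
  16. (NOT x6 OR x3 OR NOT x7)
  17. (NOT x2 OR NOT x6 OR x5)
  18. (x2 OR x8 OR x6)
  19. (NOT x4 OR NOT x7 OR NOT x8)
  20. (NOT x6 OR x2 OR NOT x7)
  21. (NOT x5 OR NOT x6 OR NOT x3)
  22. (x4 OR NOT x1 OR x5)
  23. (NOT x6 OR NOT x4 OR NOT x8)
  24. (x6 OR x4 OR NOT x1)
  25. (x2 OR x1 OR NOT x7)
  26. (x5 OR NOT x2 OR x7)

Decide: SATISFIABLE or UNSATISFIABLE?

SATISFIABLE

Branch on x1: take x1 = False.
The remaining clauses are satisfied by x2 = False, x3 = False, x4 = False, x5 = False, x6 = False, x7 = False, x8 = True.
So x1 = False  x2 = False  x3 = False  x4 = False  x5 = False  x6 = False  x7 = False  x8 = True is a satisfying assignment.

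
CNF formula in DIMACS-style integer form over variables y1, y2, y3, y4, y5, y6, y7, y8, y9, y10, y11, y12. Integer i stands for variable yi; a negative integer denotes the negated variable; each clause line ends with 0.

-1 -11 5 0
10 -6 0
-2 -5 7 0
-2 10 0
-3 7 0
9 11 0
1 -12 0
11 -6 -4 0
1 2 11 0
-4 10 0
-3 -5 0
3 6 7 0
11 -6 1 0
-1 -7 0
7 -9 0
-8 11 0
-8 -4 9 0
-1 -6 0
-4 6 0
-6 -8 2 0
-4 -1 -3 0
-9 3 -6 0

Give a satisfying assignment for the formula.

y1=False, y2=True, y3=False, y4=False, y5=True, y6=True, y7=True, y8=True, y9=False, y10=True, y11=True, y12=False

Check each clause:
  1. {y5, ¬y11, ¬y1} — y5 is true.
  2. {¬y6, y10} — y10 is true.
  3. {y7, ¬y5, ¬y2} — y7 is true.
  4. {¬y2, y10} — y10 is true.
  5. {y7, ¬y3} — ¬y3 is true.
  6. {y9, y11} — y11 is true.
  7. {¬y12, y1} — ¬y12 is true.
  8. {¬y4, y11, ¬y6} — y11 is true.
  9. {y1, y2, y11} — y2 is true.
  10. {¬y4, y10} — y10 is true.
  11. {¬y5, ¬y3} — ¬y3 is true.
  12. {y7, y3, y6} — y6 is true.
  13. {¬y6, y11, y1} — y11 is true.
  14. {¬y1, ¬y7} — ¬y1 is true.
  15. {y7, ¬y9} — y7 is true.
  16. {¬y8, y11} — y11 is true.
  17. {¬y4, ¬y8, y9} — ¬y4 is true.
  18. {¬y6, ¬y1} — ¬y1 is true.
  19. {y6, ¬y4} — ¬y4 is true.
  20. {¬y8, ¬y6, y2} — y2 is true.
  21. {¬y3, ¬y1, ¬y4} — ¬y4 is true.
  22. {¬y6, ¬y9, y3} — ¬y9 is true.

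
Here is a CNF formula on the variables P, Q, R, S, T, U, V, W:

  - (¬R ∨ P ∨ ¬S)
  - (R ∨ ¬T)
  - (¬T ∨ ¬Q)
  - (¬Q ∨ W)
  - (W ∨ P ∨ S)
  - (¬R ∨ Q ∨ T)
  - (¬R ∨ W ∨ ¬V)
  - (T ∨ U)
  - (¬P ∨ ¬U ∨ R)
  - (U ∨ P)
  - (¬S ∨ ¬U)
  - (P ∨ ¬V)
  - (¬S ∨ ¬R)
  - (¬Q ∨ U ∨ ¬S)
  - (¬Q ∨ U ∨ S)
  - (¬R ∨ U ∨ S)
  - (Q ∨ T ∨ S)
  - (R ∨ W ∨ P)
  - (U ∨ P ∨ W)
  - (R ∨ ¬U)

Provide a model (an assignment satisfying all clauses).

P=True, Q=True, R=True, S=False, T=False, U=True, V=True, W=True

Pure literal: W appears only positively; assign W = True.
Branch on P: take P = True.
The remaining clauses are satisfied by Q = True, R = True, S = False, T = False, U = True, V = True.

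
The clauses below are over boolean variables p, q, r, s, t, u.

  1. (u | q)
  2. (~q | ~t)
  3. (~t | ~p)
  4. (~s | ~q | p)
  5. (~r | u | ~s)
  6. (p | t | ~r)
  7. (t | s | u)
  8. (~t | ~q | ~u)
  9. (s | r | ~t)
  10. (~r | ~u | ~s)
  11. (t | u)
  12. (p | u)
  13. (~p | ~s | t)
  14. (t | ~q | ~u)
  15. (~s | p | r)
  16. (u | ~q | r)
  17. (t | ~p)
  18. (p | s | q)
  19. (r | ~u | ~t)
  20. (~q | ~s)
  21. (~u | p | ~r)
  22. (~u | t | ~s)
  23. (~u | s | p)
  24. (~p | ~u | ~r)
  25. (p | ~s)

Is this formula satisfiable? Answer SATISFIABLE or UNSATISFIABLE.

UNSATISFIABLE

u = True:
  p = True:
    propagation gives t=False; an empty clause results — contradiction.
  p = False:
    propagation gives r=False, s=False; an empty clause results — contradiction.
u = False:
  propagation gives q=True, t=False; an empty clause results — contradiction.
Every branch closes, so no satisfying assignment exists.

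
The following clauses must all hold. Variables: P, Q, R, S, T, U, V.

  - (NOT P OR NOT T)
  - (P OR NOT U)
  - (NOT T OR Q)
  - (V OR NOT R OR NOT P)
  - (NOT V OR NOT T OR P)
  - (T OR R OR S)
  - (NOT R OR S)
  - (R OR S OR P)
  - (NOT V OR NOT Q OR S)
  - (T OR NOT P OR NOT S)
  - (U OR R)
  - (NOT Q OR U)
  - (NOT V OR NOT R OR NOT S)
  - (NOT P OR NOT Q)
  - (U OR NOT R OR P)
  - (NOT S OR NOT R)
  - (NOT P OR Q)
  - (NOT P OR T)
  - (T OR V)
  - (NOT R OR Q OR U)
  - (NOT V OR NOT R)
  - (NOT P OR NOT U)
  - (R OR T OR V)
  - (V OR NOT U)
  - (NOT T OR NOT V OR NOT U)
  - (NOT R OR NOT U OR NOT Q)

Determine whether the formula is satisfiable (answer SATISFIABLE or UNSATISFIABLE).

UNSATISFIABLE

R = True:
  propagation gives S=True; an empty clause results — contradiction.
R = False:
  propagation gives U=True, P=True; an empty clause results — contradiction.
Every branch closes, so no satisfying assignment exists.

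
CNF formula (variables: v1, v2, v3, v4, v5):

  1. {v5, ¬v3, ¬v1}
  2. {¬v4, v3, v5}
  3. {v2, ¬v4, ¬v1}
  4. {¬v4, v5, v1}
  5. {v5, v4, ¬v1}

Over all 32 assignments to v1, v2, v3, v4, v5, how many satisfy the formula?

18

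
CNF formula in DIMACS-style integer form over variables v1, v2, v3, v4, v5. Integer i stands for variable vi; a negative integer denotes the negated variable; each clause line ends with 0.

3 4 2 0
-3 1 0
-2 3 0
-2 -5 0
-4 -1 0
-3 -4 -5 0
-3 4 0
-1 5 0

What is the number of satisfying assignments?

2

The models are:
  v1=0 v2=0 v3=0 v4=1 v5=0
  v1=0 v2=0 v3=0 v4=1 v5=1
That's 2 in total.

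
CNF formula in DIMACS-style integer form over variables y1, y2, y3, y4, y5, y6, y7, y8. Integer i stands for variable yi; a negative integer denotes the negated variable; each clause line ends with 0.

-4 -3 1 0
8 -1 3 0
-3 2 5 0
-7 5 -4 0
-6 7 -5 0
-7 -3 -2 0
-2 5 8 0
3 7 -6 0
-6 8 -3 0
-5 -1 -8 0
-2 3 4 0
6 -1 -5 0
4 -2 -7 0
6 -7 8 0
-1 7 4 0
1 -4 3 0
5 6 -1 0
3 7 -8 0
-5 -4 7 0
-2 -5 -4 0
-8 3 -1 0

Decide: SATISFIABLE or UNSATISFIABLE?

Branch on y1: take y1 = False.
Branch on y2: take y2 = False.
Branch on y3: take y3 = True.
  then y4 is forced to False.
  then y5 is forced to True.
The remaining clauses are satisfied by y6 = True, y7 = True, y8 = True.
So y1=F, y2=F, y3=T, y4=F, y5=T, y6=T, y7=T, y8=T is a satisfying assignment.

SATISFIABLE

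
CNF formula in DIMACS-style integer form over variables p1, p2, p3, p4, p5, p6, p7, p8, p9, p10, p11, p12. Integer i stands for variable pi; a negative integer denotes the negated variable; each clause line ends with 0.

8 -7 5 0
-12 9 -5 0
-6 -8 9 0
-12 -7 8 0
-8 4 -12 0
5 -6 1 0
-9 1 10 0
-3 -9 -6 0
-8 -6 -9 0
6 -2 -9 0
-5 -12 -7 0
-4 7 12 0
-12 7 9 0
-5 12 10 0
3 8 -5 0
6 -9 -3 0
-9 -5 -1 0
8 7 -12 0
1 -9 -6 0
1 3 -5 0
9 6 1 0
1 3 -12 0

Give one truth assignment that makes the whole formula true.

p10 occurs only positively in the remaining clauses — set p10 = True.
Set p1 = True and propagate.
Try p2 = True.
Set p3 = False and propagate.
For the remaining variables, p4 = True, p5 = False, p6 = False, p7 = True, p8 = True, p9 = False, p11 = True, p12 = True works.

p1=True  p2=True  p3=False  p4=True  p5=False  p6=False  p7=True  p8=True  p9=False  p10=True  p11=True  p12=True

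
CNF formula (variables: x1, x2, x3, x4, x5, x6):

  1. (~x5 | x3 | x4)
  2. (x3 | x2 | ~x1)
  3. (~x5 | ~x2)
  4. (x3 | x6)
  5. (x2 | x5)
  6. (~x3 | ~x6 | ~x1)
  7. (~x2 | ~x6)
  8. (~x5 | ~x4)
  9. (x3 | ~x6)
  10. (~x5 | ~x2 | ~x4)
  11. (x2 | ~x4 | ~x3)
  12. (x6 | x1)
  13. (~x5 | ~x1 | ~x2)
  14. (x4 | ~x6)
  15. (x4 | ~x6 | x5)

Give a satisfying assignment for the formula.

Set x1 = True and propagate.
Branch on x2: take x2 = True.
  then x5 is forced to False.
  then x6 is forced to False.
  then x3 is forced to True.
x4 is now unconstrained; take x4 = True.

x1=1, x2=1, x3=1, x4=1, x5=0, x6=0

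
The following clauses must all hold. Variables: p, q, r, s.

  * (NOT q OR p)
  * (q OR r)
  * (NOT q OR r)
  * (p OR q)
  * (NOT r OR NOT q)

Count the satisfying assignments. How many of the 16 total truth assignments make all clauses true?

2

Satisfying assignments:
  p=T q=F r=T s=F
  p=T q=F r=T s=T
Count: 2.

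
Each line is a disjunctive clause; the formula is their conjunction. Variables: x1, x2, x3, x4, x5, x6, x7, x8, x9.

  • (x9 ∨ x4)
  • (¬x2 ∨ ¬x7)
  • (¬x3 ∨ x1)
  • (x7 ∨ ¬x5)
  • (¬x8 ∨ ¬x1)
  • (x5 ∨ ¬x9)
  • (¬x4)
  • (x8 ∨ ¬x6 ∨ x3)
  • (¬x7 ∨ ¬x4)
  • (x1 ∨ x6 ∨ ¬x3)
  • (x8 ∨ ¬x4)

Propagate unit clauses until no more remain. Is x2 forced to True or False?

False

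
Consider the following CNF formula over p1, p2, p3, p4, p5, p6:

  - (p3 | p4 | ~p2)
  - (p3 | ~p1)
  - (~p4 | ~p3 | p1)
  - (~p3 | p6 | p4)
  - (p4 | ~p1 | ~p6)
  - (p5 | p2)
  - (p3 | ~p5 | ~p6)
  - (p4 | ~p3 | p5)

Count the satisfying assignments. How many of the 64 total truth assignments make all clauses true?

Case analysis on p3 and p4:
  p3=1, p4=1: p6 free; 3 ways for (p1,p2,p5) × 2^1 = 6.
  p3=1, p4=0: remaining (p1,p2,p5,p6) ∈ {(0,0,1,1); (0,1,1,1)} — 2.
  p3=0, p4=1: remaining (p1,p2,p5,p6) ∈ {(0,0,1,0); (0,1,0,0); (0,1,0,1); (0,1,1,0)} — 4.
  p3=0, p4=0: remaining (p1,p2,p5,p6) ∈ {(0,0,1,0)} — 1.
Total: 6 + 2 + 4 + 1 = 13.

13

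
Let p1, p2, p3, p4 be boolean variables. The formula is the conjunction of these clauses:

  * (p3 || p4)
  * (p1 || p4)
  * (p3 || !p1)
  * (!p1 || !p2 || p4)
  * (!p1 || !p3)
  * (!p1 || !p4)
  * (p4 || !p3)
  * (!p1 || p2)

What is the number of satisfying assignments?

4

The models are:
  p1=F p2=F p3=F p4=T
  p1=F p2=F p3=T p4=T
  p1=F p2=T p3=F p4=T
  p1=F p2=T p3=T p4=T
That's 4 in total.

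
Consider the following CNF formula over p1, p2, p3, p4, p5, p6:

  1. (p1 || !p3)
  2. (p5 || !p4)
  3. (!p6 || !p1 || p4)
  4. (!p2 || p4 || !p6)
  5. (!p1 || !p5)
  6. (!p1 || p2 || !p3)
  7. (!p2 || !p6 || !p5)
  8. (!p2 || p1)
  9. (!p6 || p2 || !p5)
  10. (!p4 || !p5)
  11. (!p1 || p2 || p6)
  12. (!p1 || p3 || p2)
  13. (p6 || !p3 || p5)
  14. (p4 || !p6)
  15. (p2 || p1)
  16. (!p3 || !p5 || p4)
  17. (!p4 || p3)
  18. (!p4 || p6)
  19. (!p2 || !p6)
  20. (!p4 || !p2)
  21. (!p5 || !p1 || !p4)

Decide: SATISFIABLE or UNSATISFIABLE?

SATISFIABLE

Try p1 = True.
  then p5 is forced to False.
  then p4 is forced to False.
  then p6 is forced to False.
  then p2 is forced to True.
  then p3 is forced to False.
Every clause has at least one true literal under this assignment.
So p1=1, p2=1, p3=0, p4=0, p5=0, p6=0 is a satisfying assignment.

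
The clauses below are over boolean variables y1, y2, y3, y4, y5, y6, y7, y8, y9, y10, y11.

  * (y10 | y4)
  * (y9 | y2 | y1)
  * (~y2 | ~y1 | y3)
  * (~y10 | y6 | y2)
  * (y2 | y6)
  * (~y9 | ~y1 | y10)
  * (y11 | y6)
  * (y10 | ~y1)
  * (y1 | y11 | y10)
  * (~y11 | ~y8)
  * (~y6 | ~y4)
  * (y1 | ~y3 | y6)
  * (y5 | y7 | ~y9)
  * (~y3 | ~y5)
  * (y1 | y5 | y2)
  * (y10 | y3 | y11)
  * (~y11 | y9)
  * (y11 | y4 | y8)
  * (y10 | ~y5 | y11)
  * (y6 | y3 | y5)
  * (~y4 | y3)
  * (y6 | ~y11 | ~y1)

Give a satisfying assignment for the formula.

y1 = 0, y2 = 1, y3 = 0, y4 = 0, y5 = 1, y6 = 1, y7 = 0, y8 = 1, y9 = 0, y10 = 1, y11 = 0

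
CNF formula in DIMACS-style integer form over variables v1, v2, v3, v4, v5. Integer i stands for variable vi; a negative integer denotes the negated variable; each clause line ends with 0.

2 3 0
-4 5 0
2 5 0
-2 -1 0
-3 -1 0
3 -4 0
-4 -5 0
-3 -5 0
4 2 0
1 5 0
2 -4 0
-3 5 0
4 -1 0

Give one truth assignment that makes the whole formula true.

v1=False  v2=True  v3=False  v4=False  v5=True

Set v1 = False and propagate.
  then v5 is forced to True.
  then v4 is forced to False.
  then v3 is forced to False.
  then v2 is forced to True.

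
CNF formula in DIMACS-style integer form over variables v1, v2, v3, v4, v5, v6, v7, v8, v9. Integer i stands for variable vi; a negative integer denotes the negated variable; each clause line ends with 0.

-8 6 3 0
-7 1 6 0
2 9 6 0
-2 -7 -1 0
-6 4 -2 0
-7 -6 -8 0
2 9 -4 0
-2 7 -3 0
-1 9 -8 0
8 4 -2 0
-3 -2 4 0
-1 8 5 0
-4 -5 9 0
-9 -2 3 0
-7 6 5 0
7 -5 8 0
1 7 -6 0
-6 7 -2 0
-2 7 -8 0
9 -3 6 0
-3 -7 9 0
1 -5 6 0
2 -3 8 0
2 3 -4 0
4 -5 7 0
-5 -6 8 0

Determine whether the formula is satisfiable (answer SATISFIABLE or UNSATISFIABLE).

SATISFIABLE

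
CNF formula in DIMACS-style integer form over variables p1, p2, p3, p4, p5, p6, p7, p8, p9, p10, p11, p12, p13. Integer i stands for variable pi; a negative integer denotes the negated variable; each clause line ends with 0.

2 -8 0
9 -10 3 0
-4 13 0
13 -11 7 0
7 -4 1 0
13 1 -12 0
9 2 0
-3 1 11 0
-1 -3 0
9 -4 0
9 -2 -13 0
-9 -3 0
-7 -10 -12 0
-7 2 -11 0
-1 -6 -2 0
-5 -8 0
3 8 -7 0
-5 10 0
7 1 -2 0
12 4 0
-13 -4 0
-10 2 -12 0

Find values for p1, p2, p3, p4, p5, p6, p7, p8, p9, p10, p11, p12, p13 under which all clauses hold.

p6 occurs only negated in the remaining clauses — set p6 = False.
Try p1 = True.
  then p3 is forced to False.
Set p2 = True and propagate.
For the remaining variables, p4 = False, p5 = True, p7 = False, p8 = False, p9 = True, p10 = True, p11 = False, p12 = True, p13 = True works.

p1=True, p2=True, p3=False, p4=False, p5=True, p6=False, p7=False, p8=False, p9=True, p10=True, p11=False, p12=True, p13=True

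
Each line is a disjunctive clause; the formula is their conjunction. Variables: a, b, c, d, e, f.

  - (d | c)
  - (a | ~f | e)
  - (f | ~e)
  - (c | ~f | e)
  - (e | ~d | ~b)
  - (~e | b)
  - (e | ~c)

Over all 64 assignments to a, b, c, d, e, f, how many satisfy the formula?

8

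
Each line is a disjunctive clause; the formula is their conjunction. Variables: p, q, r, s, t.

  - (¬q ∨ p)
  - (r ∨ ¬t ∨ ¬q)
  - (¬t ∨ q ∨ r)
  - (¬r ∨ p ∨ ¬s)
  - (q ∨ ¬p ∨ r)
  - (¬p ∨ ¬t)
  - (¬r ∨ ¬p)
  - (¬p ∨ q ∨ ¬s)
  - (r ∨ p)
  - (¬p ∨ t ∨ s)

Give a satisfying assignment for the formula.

p=False, q=False, r=True, s=False, t=True

Set p = False and propagate.
  then q is forced to False.
  then r is forced to True.
  then s is forced to False.
t is now unconstrained; take t = True.
Every clause has at least one true literal under this assignment.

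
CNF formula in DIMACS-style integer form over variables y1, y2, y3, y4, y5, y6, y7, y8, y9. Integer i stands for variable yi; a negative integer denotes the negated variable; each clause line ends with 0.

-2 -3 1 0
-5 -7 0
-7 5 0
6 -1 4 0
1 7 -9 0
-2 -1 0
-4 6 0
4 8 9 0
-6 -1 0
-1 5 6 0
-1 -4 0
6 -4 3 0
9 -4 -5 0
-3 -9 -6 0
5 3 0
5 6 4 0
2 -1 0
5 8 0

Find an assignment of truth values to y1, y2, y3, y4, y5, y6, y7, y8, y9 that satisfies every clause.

y8 occurs only positively in the remaining clauses — set y8 = True.
Set y1 = False and propagate.
Try y2 = False.
For the remaining variables, y3 = True, y4 = False, y5 = True, y6 = True, y7 = False, y9 = False works.
Every clause has at least one true literal under this assignment.

y1=False  y2=False  y3=True  y4=False  y5=True  y6=True  y7=False  y8=True  y9=False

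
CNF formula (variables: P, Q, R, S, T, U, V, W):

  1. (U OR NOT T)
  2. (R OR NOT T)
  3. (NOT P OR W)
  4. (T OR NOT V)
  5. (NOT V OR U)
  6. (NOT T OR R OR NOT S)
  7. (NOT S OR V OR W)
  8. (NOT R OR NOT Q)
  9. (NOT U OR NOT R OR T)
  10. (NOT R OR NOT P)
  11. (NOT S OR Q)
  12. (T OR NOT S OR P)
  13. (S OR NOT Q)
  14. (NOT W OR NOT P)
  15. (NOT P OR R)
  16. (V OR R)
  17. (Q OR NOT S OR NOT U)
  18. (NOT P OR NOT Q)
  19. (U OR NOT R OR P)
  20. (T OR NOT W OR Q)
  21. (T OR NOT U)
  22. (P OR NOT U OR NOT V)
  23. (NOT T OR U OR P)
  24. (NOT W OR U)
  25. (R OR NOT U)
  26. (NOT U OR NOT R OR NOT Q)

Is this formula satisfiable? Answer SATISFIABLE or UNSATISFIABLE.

SATISFIABLE

Try P = False.
Try Q = False.
  then S is forced to False.
Branch on R: take R = True.
  then U is forced to True.
  then T is forced to True.
  then V is forced to False.
W is now unconstrained; take W = True.
So P = 0, Q = 0, R = 1, S = 0, T = 1, U = 1, V = 0, W = 1 is a satisfying assignment.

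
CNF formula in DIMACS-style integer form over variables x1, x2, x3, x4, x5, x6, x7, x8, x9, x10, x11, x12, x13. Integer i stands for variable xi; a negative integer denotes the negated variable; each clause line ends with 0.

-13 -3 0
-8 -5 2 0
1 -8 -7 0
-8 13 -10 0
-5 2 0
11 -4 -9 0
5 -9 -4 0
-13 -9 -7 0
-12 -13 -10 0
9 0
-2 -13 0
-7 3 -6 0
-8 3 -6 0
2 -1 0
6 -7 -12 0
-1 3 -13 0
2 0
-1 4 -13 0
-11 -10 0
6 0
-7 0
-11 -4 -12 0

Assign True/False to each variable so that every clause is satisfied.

The clause (x9) is unit: x9 must be True.
(x2) is a unit clause, so x2 = True.
Unit propagation: (NOT x13) forces x13 = False.
The clause (x6) is unit: x6 must be True.
The clause (NOT x7) is unit: x7 must be False.
Pure literal: x3 appears only positively; assign x3 = True.
x4 occurs only negated in the remaining clauses — set x4 = False.
Set x8 = False and propagate.
The remaining clauses are satisfied by x1 = False, x5 = False, x10 = True, x11 = False, x12 = True.

x1=0, x2=1, x3=1, x4=0, x5=0, x6=1, x7=0, x8=0, x9=1, x10=1, x11=0, x12=1, x13=0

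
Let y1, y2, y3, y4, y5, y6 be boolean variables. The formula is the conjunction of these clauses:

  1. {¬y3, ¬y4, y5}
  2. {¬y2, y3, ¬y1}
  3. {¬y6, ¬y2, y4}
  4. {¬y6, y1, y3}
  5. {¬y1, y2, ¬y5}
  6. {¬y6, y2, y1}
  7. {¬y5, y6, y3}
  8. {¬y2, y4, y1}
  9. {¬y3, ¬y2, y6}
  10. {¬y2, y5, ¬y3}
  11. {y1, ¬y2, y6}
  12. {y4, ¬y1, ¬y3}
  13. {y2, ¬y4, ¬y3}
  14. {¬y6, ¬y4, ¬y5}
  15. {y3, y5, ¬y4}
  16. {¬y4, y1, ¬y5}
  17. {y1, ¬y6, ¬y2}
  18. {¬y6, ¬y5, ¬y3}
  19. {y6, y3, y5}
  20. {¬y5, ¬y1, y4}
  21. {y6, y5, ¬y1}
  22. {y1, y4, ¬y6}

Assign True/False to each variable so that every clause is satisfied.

Branch on y1: take y1 = True.
Try y2 = False.
  then y5 is forced to False.
  then y6 is forced to True.
Set y3 = False and propagate.
  then y4 is forced to False.

y1=1  y2=0  y3=0  y4=0  y5=0  y6=1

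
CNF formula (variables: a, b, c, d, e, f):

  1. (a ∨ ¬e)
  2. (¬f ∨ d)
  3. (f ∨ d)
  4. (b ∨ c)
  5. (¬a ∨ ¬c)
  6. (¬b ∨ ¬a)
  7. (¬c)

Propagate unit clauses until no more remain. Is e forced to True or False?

False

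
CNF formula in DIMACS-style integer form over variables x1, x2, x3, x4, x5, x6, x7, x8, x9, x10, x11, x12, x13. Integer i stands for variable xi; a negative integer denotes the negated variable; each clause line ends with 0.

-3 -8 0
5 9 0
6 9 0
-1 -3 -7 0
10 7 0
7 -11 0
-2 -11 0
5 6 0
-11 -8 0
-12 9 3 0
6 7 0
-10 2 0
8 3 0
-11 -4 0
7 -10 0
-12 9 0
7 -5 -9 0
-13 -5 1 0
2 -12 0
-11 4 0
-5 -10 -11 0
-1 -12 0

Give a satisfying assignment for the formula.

x11 occurs only negated in the remaining clauses — set x11 = False.
Pure literal: x12 appears only negated; assign x12 = False.
Try x1 = False.
The remaining clauses are satisfied by x2 = True, x3 = False, x4 = True, x5 = True, x6 = False, x7 = True, x8 = True, x9 = True, x10 = True, x13 = False.
Check each clause:
  1. (¬x8 ∨ ¬x3) — ¬x3 is true.
  2. (x9 ∨ x5) — x9 is true.
  3. (x9 ∨ x6) — x9 is true.
  4. (¬x3 ∨ ¬x7 ∨ ¬x1) — ¬x3 is true.
  5. (x10 ∨ x7) — x10 is true.
  6. (¬x11 ∨ x7) — ¬x11 is true.
  7. (¬x11 ∨ ¬x2) — ¬x11 is true.
  8. (x6 ∨ x5) — x5 is true.
  9. (¬x8 ∨ ¬x11) — ¬x11 is true.
  10. (¬x12 ∨ x9 ∨ x3) — x9 is true.
  11. (x7 ∨ x6) — x7 is true.
  12. (¬x10 ∨ x2) — x2 is true.
  13. (x8 ∨ x3) — x8 is true.
  14. (¬x11 ∨ ¬x4) — ¬x11 is true.
  15. (x7 ∨ ¬x10) — x7 is true.
  16. (x9 ∨ ¬x12) — x9 is true.
  17. (¬x5 ∨ ¬x9 ∨ x7) — x7 is true.
  18. (¬x5 ∨ x1 ∨ ¬x13) — ¬x13 is true.
  19. (x2 ∨ ¬x12) — x2 is true.
  20. (¬x11 ∨ x4) — x4 is true.
  21. (¬x5 ∨ ¬x11 ∨ ¬x10) — ¬x11 is true.
  22. (¬x1 ∨ ¬x12) — ¬x12 is true.

x1=F, x2=T, x3=F, x4=T, x5=T, x6=F, x7=T, x8=T, x9=T, x10=T, x11=F, x12=F, x13=F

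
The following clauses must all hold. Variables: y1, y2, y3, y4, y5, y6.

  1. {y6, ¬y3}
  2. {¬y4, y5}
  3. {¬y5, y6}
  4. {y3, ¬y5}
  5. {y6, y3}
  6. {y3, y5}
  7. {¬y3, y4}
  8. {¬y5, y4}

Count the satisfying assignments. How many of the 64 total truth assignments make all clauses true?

4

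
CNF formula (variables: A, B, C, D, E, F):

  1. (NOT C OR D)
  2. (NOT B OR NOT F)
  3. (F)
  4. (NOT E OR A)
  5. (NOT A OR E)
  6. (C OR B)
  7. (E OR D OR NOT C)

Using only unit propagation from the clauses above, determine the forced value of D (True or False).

Unit clause (F) sets F = True.
(NOT B OR NOT F) with F = True leaves only NOT B, so B = False.
From (C OR B) and B = False: C = True.
(NOT C OR D): since C = True, the clause reduces to (D). D = True.

True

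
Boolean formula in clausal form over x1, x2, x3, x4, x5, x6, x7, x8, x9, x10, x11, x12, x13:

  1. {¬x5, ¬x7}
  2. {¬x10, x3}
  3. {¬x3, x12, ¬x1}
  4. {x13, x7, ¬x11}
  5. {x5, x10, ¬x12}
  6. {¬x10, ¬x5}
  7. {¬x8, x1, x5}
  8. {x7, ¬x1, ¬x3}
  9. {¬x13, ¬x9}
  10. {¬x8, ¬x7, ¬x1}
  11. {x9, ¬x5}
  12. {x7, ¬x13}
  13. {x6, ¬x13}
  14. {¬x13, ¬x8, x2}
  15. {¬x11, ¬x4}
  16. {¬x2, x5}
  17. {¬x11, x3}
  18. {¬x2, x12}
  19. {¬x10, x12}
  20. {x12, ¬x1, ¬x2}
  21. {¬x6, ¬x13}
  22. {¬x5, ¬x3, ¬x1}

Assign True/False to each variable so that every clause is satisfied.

x1=0, x2=0, x3=1, x4=0, x5=1, x6=1, x7=0, x8=0, x9=1, x10=0, x11=0, x12=0, x13=0

Check each clause:
  1. {¬x7, ¬x5} — ¬x7 is true.
  2. {x3, ¬x10} — x3 is true.
  3. {¬x1, ¬x3, x12} — ¬x1 is true.
  4. {x7, ¬x11, x13} — ¬x11 is true.
  5. {¬x12, x10, x5} — ¬x12 is true.
  6. {¬x10, ¬x5} — ¬x10 is true.
  7. {¬x8, x5, x1} — ¬x8 is true.
  8. {¬x1, x7, ¬x3} — ¬x1 is true.
  9. {¬x13, ¬x9} — ¬x13 is true.
  10. {¬x1, ¬x8, ¬x7} — ¬x8 is true.
  11. {¬x5, x9} — x9 is true.
  12. {x7, ¬x13} — ¬x13 is true.
  13. {x6, ¬x13} — ¬x13 is true.
  14. {x2, ¬x8, ¬x13} — ¬x8 is true.
  15. {¬x4, ¬x11} — ¬x4 is true.
  16. {¬x2, x5} — x5 is true.
  17. {x3, ¬x11} — x3 is true.
  18. {x12, ¬x2} — ¬x2 is true.
  19. {¬x10, x12} — ¬x10 is true.
  20. {¬x1, x12, ¬x2} — ¬x1 is true.
  21. {¬x13, ¬x6} — ¬x13 is true.
  22. {¬x1, ¬x5, ¬x3} — ¬x1 is true.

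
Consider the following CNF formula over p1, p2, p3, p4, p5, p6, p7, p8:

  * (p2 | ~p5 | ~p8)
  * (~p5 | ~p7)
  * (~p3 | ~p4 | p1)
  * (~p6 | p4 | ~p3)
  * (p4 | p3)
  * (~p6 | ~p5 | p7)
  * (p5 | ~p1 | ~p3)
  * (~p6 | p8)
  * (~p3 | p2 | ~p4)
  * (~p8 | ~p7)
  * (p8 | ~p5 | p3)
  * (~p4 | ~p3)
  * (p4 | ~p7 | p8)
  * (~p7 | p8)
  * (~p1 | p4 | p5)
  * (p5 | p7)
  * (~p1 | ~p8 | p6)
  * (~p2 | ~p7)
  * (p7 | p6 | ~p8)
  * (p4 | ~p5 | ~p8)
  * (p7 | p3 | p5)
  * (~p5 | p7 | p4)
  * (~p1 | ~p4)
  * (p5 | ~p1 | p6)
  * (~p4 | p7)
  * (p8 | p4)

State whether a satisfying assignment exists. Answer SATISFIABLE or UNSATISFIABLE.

UNSATISFIABLE

p4 = True:
  propagation gives p3=False, p1=False, p7=True, p5=False; an empty clause results — contradiction.
p4 = False:
  propagation gives p3=True, p6=False, p8=True, p7=False; an empty clause results — contradiction.
Every branch closes, so no satisfying assignment exists.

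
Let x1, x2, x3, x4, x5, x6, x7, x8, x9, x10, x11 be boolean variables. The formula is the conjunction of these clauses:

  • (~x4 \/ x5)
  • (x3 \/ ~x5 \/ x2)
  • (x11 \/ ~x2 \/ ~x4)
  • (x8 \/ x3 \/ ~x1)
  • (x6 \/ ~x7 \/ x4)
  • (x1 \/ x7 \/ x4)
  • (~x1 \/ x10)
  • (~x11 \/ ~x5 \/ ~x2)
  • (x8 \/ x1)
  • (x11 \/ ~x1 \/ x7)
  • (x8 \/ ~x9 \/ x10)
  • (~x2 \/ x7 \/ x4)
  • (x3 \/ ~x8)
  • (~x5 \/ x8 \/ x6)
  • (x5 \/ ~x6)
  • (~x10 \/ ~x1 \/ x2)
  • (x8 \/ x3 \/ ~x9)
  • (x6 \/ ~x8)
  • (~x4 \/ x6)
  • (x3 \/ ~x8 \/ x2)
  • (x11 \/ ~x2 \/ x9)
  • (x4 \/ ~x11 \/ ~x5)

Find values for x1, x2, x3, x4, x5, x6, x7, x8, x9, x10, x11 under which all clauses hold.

x1 = True, x2 = True, x3 = True, x4 = False, x5 = True, x6 = True, x7 = True, x8 = True, x9 = True, x10 = True, x11 = False

Pure literal: x3 appears only positively; assign x3 = True.
Set x1 = True and propagate.
  then x10 is forced to True.
  then x2 is forced to True.
Try x4 = False.
  then x7 is forced to True.
  then x6 is forced to True.
  then x5 is forced to True.
  then x11 is forced to False.
  then x9 is forced to True.
x8 is now unconstrained; take x8 = True.
Every clause has at least one true literal under this assignment.
Check each clause:
  1. (x5 \/ ~x4) — ~x4 is true.
  2. (x3 \/ x2 \/ ~x5) — x2 is true.
  3. (~x4 \/ ~x2 \/ x11) — ~x4 is true.
  4. (x8 \/ ~x1 \/ x3) — x8 is true.
  5. (x4 \/ ~x7 \/ x6) — x6 is true.
  6. (x7 \/ x1 \/ x4) — x1 is true.
  7. (x10 \/ ~x1) — x10 is true.
  8. (~x5 \/ ~x2 \/ ~x11) — ~x11 is true.
  9. (x1 \/ x8) — x8 is true.
  10. (x7 \/ x11 \/ ~x1) — x7 is true.
  11. (x8 \/ x10 \/ ~x9) — x8 is true.
  12. (x7 \/ x4 \/ ~x2) — x7 is true.
  13. (~x8 \/ x3) — x3 is true.
  14. (x8 \/ ~x5 \/ x6) — x8 is true.
  15. (x5 \/ ~x6) — x5 is true.
  16. (x2 \/ ~x10 \/ ~x1) — x2 is true.
  17. (x3 \/ x8 \/ ~x9) — x8 is true.
  18. (~x8 \/ x6) — x6 is true.
  19. (~x4 \/ x6) — ~x4 is true.
  20. (x3 \/ ~x8 \/ x2) — x2 is true.
  21. (x11 \/ ~x2 \/ x9) — x9 is true.
  22. (~x11 \/ ~x5 \/ x4) — ~x11 is true.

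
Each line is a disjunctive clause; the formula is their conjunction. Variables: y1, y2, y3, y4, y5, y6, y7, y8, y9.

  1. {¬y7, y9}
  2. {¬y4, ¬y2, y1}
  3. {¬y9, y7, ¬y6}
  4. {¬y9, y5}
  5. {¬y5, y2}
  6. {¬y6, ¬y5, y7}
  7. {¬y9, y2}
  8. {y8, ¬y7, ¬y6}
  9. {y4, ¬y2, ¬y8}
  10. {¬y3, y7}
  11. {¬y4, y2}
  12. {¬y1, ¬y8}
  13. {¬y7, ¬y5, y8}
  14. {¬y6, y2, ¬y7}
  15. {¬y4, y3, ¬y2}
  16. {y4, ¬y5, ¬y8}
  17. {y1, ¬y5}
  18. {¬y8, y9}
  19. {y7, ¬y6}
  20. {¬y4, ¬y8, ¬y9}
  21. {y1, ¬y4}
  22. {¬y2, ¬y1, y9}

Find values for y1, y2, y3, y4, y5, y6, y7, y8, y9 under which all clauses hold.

y6 occurs only negated in the remaining clauses — set y6 = False.
Try y1 = False.
  then y5 is forced to False.
  then y9 is forced to False.
  then y7 is forced to False.
  then y3 is forced to False.
  then y8 is forced to False.
  then y4 is forced to False.
y2 is now unconstrained; take y2 = False.
Every clause has at least one true literal under this assignment.

y1=False, y2=False, y3=False, y4=False, y5=False, y6=False, y7=False, y8=False, y9=False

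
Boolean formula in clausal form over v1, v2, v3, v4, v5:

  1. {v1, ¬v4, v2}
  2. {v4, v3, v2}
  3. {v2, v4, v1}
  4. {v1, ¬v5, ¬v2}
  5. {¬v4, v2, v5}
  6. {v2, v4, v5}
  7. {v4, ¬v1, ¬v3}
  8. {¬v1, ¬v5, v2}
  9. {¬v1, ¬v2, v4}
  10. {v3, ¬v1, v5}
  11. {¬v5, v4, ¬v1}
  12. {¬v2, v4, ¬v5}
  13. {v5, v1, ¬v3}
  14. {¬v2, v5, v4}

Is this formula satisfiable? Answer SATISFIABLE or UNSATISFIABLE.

SATISFIABLE

Try v1 = False.
Try v2 = True.
  then v5 is forced to False.
  then v3 is forced to False.
  then v4 is forced to True.
So v1 = F, v2 = T, v3 = F, v4 = T, v5 = F is a satisfying assignment.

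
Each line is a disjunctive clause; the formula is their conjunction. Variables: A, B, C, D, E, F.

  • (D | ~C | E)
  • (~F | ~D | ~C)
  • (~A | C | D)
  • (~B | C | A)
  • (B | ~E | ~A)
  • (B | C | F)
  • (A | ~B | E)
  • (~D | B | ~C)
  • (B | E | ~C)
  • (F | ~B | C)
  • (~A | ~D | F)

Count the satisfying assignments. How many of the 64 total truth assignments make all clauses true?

14

Case analysis on C and B:
  C=T, B=T: 5 of the 16 assignments to (A,D,E,F) work.
  C=T, B=F: remaining (A,D,E,F) ∈ {(F,F,T,F); (F,F,T,T)} — 2.
  C=F, B=T: remaining (A,D,E,F) ∈ {(T,T,F,T); (T,T,T,T)} — 2.
  C=F, B=F: 5 of the 16 assignments to (A,D,E,F) work.
Total: 5 + 2 + 2 + 5 = 14.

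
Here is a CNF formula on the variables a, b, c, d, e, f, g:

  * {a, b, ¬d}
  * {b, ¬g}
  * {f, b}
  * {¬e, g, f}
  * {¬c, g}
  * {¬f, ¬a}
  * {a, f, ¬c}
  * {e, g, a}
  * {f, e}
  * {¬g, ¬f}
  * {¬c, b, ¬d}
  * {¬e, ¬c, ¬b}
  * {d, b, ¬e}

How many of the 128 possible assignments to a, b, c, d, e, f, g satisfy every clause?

Satisfying assignments:
  a=0 b=1 c=0 d=0 e=1 f=0 g=1
  a=0 b=1 c=0 d=0 e=1 f=1 g=0
  a=0 b=1 c=0 d=1 e=1 f=0 g=1
  a=0 b=1 c=0 d=1 e=1 f=1 g=0
  a=1 b=1 c=0 d=0 e=1 f=0 g=1
  a=1 b=1 c=0 d=1 e=1 f=0 g=1
That's 6 in total.

6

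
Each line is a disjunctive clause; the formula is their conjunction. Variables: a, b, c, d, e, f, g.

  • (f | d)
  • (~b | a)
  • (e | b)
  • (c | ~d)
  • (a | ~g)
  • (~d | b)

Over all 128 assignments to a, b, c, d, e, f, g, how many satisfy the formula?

22

Case analysis on b and d:
  b=T, d=T: forces a=T; c=T; e, f, g free → 2^3 = 8.
  b=T, d=F: forces a=T; f=T; c, e, g free → 2^3 = 8.
  b=F, d=T: a clause becomes empty — 0.
  b=F, d=F: c free; 3 ways for (a,e,f,g) × 2^1 = 6.
Total: 8 + 8 + 0 + 6 = 22.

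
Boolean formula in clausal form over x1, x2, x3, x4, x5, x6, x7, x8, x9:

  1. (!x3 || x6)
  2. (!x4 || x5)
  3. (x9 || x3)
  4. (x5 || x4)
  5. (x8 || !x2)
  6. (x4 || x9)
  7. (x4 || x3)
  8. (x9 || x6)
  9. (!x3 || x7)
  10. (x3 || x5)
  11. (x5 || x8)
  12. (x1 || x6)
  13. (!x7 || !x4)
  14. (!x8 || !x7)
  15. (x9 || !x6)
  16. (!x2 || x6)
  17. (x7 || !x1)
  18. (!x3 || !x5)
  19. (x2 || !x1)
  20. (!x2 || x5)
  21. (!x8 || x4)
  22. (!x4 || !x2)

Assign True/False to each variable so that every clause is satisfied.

x1=0  x2=0  x3=0  x4=1  x5=1  x6=1  x7=0  x8=1  x9=1

x9 occurs only positively in the remaining clauses — set x9 = True.
Branch on x1: take x1 = False.
  then x6 is forced to True.
Set x2 = False and propagate.
For the remaining variables, x3 = False, x4 = True, x5 = True, x7 = False, x8 = True works.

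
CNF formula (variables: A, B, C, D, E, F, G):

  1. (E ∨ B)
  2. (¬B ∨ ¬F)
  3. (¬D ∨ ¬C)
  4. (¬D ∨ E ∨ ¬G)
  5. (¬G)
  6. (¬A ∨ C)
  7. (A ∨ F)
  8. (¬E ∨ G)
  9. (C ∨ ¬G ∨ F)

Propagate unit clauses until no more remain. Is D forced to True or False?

False

Unit clause (¬G) sets G = False.
(G ∨ ¬E) with G = False leaves only ¬E, so E = False.
(E ∨ B) with E = False leaves only B, so B = True.
(¬F ∨ ¬B): since B = True, the clause reduces to (¬F). F = False.
From (F ∨ A) and F = False: A = True.
In (C ∨ ¬A), ¬A is now false; C must hold, so C = True.
(¬C ∨ ¬D) with C = True leaves only ¬D, so D = False.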